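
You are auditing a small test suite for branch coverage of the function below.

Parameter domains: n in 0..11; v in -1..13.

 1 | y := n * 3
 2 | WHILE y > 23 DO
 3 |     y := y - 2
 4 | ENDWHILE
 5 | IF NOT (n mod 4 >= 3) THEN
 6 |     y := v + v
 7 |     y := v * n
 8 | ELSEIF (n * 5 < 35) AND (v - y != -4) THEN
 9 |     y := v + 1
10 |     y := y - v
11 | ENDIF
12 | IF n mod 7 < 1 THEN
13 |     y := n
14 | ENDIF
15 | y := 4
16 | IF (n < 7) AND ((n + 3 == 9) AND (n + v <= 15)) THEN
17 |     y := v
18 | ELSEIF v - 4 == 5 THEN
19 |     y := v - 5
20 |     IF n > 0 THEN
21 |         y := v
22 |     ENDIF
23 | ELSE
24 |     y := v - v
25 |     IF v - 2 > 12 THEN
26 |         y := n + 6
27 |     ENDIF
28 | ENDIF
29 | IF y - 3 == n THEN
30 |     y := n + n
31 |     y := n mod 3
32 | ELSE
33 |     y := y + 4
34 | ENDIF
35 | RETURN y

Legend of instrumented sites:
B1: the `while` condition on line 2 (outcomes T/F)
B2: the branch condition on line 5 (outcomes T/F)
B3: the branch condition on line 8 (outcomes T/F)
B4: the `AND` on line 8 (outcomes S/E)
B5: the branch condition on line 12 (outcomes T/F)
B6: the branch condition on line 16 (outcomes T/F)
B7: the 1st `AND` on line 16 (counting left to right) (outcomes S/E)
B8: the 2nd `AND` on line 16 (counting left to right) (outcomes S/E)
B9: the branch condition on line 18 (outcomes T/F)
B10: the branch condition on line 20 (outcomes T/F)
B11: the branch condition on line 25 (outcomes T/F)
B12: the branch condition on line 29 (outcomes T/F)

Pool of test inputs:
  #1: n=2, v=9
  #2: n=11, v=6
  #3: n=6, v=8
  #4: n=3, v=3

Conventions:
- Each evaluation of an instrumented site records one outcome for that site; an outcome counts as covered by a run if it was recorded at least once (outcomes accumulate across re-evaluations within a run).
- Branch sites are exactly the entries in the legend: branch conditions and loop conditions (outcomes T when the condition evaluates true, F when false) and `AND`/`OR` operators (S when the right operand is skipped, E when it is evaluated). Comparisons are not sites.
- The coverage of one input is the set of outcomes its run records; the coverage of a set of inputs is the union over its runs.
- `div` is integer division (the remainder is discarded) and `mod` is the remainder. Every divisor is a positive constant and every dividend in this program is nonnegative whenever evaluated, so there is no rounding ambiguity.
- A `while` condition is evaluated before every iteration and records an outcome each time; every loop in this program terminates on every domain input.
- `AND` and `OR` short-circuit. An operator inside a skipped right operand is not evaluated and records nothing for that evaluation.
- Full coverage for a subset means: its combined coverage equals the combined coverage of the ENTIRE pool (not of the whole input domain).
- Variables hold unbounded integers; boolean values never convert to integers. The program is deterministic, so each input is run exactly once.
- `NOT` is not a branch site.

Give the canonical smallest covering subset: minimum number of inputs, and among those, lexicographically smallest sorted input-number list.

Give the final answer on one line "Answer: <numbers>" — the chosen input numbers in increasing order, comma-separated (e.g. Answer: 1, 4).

input #1 (n=2, v=9): covers B1=F, B2=T, B5=F, B6=F, B7=E, B8=S, B9=T, B10=T, B12=F
input #2 (n=11, v=6): covers B1=T, B1=F, B2=F, B3=F, B4=S, B5=F, B6=F, B7=S, B9=F, B11=F, B12=F
input #3 (n=6, v=8): covers B1=F, B2=T, B5=F, B6=T, B7=E, B8=E, B12=F
input #4 (n=3, v=3): covers B1=F, B2=F, B3=T, B4=E, B5=F, B6=F, B7=E, B8=S, B9=F, B11=F, B12=F
union over all inputs: B1=T, B1=F, B2=T, B2=F, B3=T, B3=F, B4=S, B4=E, B5=F, B6=T, B6=F, B7=S, B7=E, B8=S, B8=E, B9=T, B9=F, B10=T, B11=F, B12=F (20 outcomes)
every size-1 subset falls short of the 20 outcomes (best: 11/20)
every size-2 subset falls short of the 20 outcomes (best: 16/20)
every size-3 subset falls short of the 20 outcomes (best: 18/20)
inputs {1, 2, 3, 4} (size 4) cover everything; no size-4 subset with a lexicographically smaller index list covers all 20

Answer: 1, 2, 3, 4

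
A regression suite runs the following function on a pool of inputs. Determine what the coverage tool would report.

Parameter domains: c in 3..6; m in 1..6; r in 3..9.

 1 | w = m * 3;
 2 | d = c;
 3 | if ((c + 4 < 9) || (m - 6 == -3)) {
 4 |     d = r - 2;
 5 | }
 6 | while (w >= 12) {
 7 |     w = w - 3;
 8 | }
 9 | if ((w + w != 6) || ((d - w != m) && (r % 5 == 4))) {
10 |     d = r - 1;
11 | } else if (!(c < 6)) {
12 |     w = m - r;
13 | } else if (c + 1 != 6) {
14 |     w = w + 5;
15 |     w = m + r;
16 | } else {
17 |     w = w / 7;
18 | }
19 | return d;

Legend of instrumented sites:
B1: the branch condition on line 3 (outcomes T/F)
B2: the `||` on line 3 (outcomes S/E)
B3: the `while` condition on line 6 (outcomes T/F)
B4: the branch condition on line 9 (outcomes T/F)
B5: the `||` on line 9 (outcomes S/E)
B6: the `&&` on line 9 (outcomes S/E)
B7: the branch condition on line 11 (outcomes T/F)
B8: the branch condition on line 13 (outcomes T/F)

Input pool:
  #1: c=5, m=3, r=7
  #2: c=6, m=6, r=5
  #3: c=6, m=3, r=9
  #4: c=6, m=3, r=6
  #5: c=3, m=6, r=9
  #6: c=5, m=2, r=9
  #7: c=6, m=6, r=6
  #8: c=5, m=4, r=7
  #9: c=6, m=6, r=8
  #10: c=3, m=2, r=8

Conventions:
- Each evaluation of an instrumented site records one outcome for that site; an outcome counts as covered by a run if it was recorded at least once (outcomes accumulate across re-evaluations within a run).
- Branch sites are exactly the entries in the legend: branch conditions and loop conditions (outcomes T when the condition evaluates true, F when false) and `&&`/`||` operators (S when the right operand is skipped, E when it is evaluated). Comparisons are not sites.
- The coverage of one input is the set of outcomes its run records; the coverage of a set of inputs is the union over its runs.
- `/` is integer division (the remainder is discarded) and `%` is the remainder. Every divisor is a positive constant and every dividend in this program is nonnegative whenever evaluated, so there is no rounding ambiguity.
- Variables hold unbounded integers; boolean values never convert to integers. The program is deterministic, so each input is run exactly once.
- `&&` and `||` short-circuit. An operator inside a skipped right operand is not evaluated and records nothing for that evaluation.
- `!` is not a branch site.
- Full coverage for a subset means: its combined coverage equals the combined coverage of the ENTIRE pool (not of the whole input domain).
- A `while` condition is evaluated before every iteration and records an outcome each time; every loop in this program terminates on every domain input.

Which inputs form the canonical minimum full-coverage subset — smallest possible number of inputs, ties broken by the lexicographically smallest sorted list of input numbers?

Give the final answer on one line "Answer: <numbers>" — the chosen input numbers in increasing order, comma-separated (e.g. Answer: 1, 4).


input #1 (c=5, m=3, r=7): events B2->E, B1->T, B3->F, B5->S, B4->T; covers B1=T, B2=E, B3=F, B4=T, B5=S
input #2 (c=6, m=6, r=5): events B2->E, B1->F, B3->T, B3->T, B3->T, B3->F, B5->S, B4->T; covers B1=F, B2=E, B3=T, B3=F, B4=T, B5=S
input #3 (c=6, m=3, r=9): events B2->E, B1->T, B3->F, B5->S, B4->T; covers B1=T, B2=E, B3=F, B4=T, B5=S
input #4 (c=6, m=3, r=6): events B2->E, B1->T, B3->F, B5->S, B4->T; covers B1=T, B2=E, B3=F, B4=T, B5=S
input #5 (c=3, m=6, r=9): events B2->S, B1->T, B3->T, B3->T, B3->T, B3->F, B5->S, B4->T; covers B1=T, B2=S, B3=T, B3=F, B4=T, B5=S
input #6 (c=5, m=2, r=9): events B2->E, B1->F, B3->F, B5->S, B4->T; covers B1=F, B2=E, B3=F, B4=T, B5=S
input #7 (c=6, m=6, r=6): events B2->E, B1->F, B3->T, B3->T, B3->T, B3->F, B5->S, B4->T; covers B1=F, B2=E, B3=T, B3=F, B4=T, B5=S
input #8 (c=5, m=4, r=7): events B2->E, B1->F, B3->T, B3->F, B5->S, B4->T; covers B1=F, B2=E, B3=T, B3=F, B4=T, B5=S
input #9 (c=6, m=6, r=8): events B2->E, B1->F, B3->T, B3->T, B3->T, B3->F, B5->S, B4->T; covers B1=F, B2=E, B3=T, B3=F, B4=T, B5=S
input #10 (c=3, m=2, r=8): events B2->S, B1->T, B3->F, B5->S, B4->T; covers B1=T, B2=S, B3=F, B4=T, B5=S
together the pool reaches 8 outcomes: B1=T, B1=F, B2=S, B2=E, B3=T, B3=F, B4=T, B5=S
size 1 is not enough: best union over all size-1 subsets is 6/8
inputs {2, 5} (size 2) cover everything; no size-2 subset with a lexicographically smaller index list covers all 8
Answer: 2, 5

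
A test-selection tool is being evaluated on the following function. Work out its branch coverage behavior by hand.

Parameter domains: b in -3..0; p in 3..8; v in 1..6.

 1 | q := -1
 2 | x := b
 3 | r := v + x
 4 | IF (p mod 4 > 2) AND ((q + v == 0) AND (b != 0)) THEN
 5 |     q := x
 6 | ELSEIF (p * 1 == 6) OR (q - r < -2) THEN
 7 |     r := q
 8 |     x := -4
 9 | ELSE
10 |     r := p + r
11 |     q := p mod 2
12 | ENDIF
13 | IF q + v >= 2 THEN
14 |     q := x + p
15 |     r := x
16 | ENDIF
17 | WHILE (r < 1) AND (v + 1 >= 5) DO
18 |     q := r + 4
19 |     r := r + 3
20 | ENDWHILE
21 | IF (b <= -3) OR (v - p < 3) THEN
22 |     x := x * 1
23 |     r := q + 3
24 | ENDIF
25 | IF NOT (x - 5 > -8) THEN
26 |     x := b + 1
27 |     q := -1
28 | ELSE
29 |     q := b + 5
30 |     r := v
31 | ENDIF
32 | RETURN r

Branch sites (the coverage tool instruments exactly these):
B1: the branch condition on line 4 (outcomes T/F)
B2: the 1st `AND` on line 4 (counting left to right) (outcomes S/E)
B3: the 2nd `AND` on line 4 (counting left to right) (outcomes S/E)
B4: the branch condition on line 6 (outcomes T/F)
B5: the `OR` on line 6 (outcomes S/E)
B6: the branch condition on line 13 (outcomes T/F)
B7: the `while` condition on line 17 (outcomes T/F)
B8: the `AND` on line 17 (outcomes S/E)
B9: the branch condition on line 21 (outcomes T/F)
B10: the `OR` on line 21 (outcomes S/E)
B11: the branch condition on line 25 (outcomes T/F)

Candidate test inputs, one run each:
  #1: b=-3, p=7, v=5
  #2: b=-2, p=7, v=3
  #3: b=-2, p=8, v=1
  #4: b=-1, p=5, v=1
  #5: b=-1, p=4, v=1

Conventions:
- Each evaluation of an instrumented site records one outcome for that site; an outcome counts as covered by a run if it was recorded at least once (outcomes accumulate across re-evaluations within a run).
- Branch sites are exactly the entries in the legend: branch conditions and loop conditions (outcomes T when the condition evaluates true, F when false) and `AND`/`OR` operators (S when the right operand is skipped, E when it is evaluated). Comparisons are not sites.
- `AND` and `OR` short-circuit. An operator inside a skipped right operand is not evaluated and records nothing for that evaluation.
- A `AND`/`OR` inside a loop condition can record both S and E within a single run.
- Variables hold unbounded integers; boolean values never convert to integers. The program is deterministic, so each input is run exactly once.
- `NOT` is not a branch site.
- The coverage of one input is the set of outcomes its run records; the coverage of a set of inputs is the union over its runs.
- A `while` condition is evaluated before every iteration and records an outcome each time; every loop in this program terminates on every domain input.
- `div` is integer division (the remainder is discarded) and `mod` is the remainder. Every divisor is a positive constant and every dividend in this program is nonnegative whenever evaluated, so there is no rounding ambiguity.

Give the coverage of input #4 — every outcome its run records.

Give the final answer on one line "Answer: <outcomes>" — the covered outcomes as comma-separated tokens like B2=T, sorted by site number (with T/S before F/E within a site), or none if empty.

Tracing the run of input #4 (b=-1, p=5, v=1):
  B2->S, B1->F, B5->E, B4->F, B6->T, B8->E, B7->F, B10->E, B9->T, B11->F
collecting distinct outcomes: B1=F, B2=S, B4=F, B5=E, B6=T, B7=F, B8=E, B9=T, B10=E, B11=F

Answer: B1=F, B2=S, B4=F, B5=E, B6=T, B7=F, B8=E, B9=T, B10=E, B11=F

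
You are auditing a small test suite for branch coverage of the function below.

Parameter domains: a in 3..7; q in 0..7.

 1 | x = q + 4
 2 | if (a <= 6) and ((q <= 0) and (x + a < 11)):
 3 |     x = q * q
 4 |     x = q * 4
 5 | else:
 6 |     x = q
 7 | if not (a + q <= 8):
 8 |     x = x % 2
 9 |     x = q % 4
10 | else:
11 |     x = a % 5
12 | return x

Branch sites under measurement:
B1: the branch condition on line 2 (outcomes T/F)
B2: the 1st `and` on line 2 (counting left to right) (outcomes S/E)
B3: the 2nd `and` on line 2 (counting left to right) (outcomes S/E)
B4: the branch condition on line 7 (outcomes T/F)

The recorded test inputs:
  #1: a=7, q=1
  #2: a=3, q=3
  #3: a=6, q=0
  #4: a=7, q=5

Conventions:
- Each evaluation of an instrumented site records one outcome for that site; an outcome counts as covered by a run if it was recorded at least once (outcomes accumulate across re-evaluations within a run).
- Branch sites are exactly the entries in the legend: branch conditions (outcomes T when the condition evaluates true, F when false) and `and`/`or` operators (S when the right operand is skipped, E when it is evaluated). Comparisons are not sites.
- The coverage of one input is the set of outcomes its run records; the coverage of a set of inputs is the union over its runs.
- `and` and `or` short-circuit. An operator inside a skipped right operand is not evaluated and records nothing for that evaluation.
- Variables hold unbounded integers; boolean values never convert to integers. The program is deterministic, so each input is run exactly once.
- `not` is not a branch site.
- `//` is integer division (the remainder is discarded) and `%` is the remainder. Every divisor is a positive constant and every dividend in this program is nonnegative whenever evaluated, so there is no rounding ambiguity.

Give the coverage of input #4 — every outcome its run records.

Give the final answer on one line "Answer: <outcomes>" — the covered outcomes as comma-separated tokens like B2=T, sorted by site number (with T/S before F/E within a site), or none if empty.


Running input #4 (a=7, q=5), event by event:
  B2->S, B1->F, B4->T
as a set, this run covers: B1=F, B2=S, B4=T
Answer: B1=F, B2=S, B4=T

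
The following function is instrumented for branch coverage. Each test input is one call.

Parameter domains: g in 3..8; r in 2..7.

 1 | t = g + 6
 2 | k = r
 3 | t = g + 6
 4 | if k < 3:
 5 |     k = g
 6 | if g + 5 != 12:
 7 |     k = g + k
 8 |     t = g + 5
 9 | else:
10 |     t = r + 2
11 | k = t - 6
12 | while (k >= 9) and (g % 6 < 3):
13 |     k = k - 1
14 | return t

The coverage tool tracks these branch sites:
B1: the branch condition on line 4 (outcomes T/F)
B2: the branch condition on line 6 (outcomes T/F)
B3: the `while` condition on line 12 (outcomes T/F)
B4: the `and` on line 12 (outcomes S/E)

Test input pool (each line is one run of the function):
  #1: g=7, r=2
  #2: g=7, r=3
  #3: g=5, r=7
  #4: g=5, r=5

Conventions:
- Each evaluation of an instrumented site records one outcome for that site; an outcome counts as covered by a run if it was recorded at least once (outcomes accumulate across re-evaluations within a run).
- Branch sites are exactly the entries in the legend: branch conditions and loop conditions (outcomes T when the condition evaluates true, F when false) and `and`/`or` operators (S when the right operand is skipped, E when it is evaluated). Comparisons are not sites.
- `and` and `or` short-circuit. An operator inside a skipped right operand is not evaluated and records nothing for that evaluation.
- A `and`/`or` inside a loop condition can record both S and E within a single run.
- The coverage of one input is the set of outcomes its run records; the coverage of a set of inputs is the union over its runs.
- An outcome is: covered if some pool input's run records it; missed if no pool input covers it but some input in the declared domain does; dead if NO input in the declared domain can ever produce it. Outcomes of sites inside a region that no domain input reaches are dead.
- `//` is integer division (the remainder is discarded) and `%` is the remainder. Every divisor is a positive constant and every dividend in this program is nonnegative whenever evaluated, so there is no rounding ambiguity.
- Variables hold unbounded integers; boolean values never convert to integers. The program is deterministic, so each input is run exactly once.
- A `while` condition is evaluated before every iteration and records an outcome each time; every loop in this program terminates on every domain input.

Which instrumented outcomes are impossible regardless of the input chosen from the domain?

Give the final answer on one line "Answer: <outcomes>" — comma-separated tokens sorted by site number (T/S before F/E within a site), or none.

running all 36 domain inputs and tallying outcomes:
  B3=T: no domain input ever produces it -> dead
  B4=E: no domain input ever produces it -> dead
  reachable outcomes have witnesses, e.g. B1=T (e.g. g=3, r=2), B1=F (e.g. g=3, r=3), B2=T (e.g. g=3, r=2), B2=F (e.g. g=7, r=2)

Answer: B3=T, B4=E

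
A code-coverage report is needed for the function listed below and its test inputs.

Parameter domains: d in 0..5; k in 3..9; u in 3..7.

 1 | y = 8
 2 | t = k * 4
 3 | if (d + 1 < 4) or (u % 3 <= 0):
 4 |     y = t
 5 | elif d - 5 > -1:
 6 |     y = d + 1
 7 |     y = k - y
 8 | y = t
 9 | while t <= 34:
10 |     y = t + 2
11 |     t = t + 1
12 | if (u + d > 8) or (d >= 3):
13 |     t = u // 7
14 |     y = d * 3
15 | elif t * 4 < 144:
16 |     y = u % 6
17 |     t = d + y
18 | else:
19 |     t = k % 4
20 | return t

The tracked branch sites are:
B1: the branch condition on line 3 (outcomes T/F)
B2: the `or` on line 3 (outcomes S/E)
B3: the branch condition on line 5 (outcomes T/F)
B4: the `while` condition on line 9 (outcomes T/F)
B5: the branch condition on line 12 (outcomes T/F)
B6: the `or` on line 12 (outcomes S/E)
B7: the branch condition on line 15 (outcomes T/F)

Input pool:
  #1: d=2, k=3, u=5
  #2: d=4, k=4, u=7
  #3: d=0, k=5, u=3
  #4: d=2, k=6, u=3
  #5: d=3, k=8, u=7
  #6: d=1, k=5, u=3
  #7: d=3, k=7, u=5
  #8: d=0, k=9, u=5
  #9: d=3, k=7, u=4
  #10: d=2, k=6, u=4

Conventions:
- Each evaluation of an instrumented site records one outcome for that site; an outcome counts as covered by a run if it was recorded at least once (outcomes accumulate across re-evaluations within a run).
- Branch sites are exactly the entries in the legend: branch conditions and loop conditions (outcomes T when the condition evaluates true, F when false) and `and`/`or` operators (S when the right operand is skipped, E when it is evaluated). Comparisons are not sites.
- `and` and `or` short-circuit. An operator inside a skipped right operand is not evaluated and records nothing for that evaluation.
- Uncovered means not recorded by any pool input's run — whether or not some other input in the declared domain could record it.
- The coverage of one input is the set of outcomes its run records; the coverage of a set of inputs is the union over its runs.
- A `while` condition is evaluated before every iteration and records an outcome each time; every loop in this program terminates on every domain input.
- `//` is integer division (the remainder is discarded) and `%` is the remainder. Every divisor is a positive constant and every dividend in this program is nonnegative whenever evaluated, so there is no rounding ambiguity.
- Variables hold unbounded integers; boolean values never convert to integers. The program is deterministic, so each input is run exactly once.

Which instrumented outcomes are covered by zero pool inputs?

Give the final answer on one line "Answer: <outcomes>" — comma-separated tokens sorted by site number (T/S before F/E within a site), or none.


#1 (d=2, k=3, u=5) -> covered: B1=T, B2=S, B4=T, B4=F, B5=F, B6=E, B7=T
#2 (d=4, k=4, u=7) -> covered: B1=F, B2=E, B3=F, B4=T, B4=F, B5=T, B6=S
#3 (d=0, k=5, u=3) -> covered: B1=T, B2=S, B4=T, B4=F, B5=F, B6=E, B7=T
#4 (d=2, k=6, u=3) -> covered: B1=T, B2=S, B4=T, B4=F, B5=F, B6=E, B7=T
#5 (d=3, k=8, u=7) -> covered: B1=F, B2=E, B3=F, B4=T, B4=F, B5=T, B6=S
#6 (d=1, k=5, u=3) -> covered: B1=T, B2=S, B4=T, B4=F, B5=F, B6=E, B7=T
#7 (d=3, k=7, u=5) -> covered: B1=F, B2=E, B3=F, B4=T, B4=F, B5=T, B6=E
#8 (d=0, k=9, u=5) -> covered: B1=T, B2=S, B4=F, B5=F, B6=E, B7=F
#9 (d=3, k=7, u=4) -> covered: B1=F, B2=E, B3=F, B4=T, B4=F, B5=T, B6=E
#10 (d=2, k=6, u=4) -> covered: B1=T, B2=S, B4=T, B4=F, B5=F, B6=E, B7=T
union over the pool: B1=T, B1=F, B2=S, B2=E, B3=F, B4=T, B4=F, B5=T, B5=F, B6=S, B6=E, B7=T, B7=F
uncovered (1 of 14): B3=T
Answer: B3=T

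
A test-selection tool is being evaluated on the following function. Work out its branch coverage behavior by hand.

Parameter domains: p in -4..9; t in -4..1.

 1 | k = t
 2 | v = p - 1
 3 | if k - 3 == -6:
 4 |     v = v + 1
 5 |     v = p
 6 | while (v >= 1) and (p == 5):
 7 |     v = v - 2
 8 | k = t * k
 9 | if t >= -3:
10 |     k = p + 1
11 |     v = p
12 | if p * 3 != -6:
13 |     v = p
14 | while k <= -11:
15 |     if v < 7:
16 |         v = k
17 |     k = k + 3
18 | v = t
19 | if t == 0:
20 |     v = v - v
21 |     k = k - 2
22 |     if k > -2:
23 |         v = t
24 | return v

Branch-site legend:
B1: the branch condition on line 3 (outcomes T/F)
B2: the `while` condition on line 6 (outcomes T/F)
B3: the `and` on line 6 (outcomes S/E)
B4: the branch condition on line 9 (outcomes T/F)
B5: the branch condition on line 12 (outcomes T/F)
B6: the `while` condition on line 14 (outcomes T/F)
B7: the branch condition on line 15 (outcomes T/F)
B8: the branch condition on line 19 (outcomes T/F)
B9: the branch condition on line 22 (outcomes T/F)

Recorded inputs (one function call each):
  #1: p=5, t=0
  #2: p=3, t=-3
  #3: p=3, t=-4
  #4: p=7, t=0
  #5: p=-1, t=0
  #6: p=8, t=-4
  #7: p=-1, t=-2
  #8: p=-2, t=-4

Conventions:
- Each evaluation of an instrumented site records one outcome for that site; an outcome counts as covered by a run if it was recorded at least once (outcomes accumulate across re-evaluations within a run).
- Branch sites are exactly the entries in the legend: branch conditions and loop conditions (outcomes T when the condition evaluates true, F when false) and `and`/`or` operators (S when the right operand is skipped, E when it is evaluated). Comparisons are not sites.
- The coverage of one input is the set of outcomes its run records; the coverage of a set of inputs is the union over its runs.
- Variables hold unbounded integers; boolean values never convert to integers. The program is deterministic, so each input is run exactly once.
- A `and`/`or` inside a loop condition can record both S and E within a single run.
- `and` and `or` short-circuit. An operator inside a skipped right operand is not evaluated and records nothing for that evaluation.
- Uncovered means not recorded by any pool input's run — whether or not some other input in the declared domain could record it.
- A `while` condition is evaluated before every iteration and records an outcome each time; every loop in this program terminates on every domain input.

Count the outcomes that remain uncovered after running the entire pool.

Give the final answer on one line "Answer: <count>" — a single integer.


input #1 (p=5, t=0): events B1->F, B3->E, B2->T, B3->E, B2->T, B3->S, B2->F, B4->T, B5->T, B6->F, B8->T, B9->T; covers B1=F, B2=T, B2=F, B3=S, B3=E, B4=T, B5=T, B6=F, B8=T, B9=T
input #2 (p=3, t=-3): events B1->T, B3->E, B2->F, B4->T, B5->T, B6->F, B8->F; covers B1=T, B2=F, B3=E, B4=T, B5=T, B6=F, B8=F
input #3 (p=3, t=-4): events B1->F, B3->E, B2->F, B4->F, B5->T, B6->F, B8->F; covers B1=F, B2=F, B3=E, B4=F, B5=T, B6=F, B8=F
input #4 (p=7, t=0): events B1->F, B3->E, B2->F, B4->T, B5->T, B6->F, B8->T, B9->T; covers B1=F, B2=F, B3=E, B4=T, B5=T, B6=F, B8=T, B9=T
input #5 (p=-1, t=0): events B1->F, B3->S, B2->F, B4->T, B5->T, B6->F, B8->T, B9->F; covers B1=F, B2=F, B3=S, B4=T, B5=T, B6=F, B8=T, B9=F
input #6 (p=8, t=-4): events B1->F, B3->E, B2->F, B4->F, B5->T, B6->F, B8->F; covers B1=F, B2=F, B3=E, B4=F, B5=T, B6=F, B8=F
input #7 (p=-1, t=-2): events B1->F, B3->S, B2->F, B4->T, B5->T, B6->F, B8->F; covers B1=F, B2=F, B3=S, B4=T, B5=T, B6=F, B8=F
input #8 (p=-2, t=-4): events B1->F, B3->S, B2->F, B4->F, B5->F, B6->F, B8->F; covers B1=F, B2=F, B3=S, B4=F, B5=F, B6=F, B8=F
union over the pool: B1=T, B1=F, B2=T, B2=F, B3=S, B3=E, B4=T, B4=F, B5=T, B5=F, B6=F, B8=T, B8=F, B9=T, B9=F
uncovered (3 of 18): B6=T, B7=T, B7=F
Answer: 3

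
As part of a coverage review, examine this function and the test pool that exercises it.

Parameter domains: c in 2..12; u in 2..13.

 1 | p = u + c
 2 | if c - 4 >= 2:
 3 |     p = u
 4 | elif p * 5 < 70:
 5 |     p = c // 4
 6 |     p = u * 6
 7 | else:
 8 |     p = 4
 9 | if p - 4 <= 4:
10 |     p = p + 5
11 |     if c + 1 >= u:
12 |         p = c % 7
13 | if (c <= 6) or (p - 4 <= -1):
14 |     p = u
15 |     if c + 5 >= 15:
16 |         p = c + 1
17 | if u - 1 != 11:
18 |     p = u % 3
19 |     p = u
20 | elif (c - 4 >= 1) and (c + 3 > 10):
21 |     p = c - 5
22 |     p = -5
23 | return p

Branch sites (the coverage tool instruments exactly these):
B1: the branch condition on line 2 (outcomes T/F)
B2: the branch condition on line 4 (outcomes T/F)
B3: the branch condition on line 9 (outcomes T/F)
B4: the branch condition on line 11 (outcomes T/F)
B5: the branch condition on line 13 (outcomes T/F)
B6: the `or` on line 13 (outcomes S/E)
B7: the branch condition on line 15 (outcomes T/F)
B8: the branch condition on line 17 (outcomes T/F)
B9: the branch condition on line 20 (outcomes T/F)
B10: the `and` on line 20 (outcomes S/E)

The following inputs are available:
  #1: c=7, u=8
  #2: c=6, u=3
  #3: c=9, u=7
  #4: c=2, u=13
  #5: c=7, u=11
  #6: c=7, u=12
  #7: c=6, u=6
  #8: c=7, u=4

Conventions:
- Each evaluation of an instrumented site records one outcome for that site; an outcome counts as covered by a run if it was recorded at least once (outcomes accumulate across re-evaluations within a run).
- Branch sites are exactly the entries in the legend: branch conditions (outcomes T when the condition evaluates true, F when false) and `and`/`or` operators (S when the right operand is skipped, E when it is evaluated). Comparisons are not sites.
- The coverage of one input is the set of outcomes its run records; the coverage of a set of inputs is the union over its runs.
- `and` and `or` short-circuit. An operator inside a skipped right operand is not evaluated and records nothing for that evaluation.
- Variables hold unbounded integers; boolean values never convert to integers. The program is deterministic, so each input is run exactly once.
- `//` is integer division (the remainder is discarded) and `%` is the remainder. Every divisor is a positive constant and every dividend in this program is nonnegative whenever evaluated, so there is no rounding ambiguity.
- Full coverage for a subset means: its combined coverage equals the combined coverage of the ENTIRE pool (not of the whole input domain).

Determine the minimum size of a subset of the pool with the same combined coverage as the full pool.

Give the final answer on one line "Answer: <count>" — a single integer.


run #1 (c=7, u=8) runs B1->T, B3->T, B4->T, B6->E, B5->T, B7->F, B8->T; records B1=T, B3=T, B4=T, B5=T, B6=E, B7=F, B8=T
run #2 (c=6, u=3) runs B1->T, B3->T, B4->T, B6->S, B5->T, B7->F, B8->T; records B1=T, B3=T, B4=T, B5=T, B6=S, B7=F, B8=T
run #3 (c=9, u=7) runs B1->T, B3->T, B4->T, B6->E, B5->T, B7->F, B8->T; records B1=T, B3=T, B4=T, B5=T, B6=E, B7=F, B8=T
run #4 (c=2, u=13) runs B1->F, B2->F, B3->T, B4->F, B6->S, B5->T, B7->F, B8->T; records B1=F, B2=F, B3=T, B4=F, B5=T, B6=S, B7=F, B8=T
run #5 (c=7, u=11) runs B1->T, B3->F, B6->E, B5->F, B8->T; records B1=T, B3=F, B5=F, B6=E, B8=T
run #6 (c=7, u=12) runs B1->T, B3->F, B6->E, B5->F, B8->F, B10->E, B9->F; records B1=T, B3=F, B5=F, B6=E, B8=F, B9=F, B10=E
run #7 (c=6, u=6) runs B1->T, B3->T, B4->T, B6->S, B5->T, B7->F, B8->T; records B1=T, B3=T, B4=T, B5=T, B6=S, B7=F, B8=T
run #8 (c=7, u=4) runs B1->T, B3->T, B4->T, B6->E, B5->T, B7->F, B8->T; records B1=T, B3=T, B4=T, B5=T, B6=E, B7=F, B8=T
pool-wide coverage (16 outcomes): B1=T, B1=F, B2=F, B3=T, B3=F, B4=T, B4=F, B5=T, B5=F, B6=S, B6=E, B7=F, B8=T, B8=F, B9=F, B10=E
checked all size-1 subsets: none covers 16 outcomes (max 8/16)
checked all size-2 subsets: none covers 16 outcomes (max 15/16)
size 3: inputs {1, 4, 6} cover all 16 outcomes, and no lexicographically smaller subset of this size does
Answer: 3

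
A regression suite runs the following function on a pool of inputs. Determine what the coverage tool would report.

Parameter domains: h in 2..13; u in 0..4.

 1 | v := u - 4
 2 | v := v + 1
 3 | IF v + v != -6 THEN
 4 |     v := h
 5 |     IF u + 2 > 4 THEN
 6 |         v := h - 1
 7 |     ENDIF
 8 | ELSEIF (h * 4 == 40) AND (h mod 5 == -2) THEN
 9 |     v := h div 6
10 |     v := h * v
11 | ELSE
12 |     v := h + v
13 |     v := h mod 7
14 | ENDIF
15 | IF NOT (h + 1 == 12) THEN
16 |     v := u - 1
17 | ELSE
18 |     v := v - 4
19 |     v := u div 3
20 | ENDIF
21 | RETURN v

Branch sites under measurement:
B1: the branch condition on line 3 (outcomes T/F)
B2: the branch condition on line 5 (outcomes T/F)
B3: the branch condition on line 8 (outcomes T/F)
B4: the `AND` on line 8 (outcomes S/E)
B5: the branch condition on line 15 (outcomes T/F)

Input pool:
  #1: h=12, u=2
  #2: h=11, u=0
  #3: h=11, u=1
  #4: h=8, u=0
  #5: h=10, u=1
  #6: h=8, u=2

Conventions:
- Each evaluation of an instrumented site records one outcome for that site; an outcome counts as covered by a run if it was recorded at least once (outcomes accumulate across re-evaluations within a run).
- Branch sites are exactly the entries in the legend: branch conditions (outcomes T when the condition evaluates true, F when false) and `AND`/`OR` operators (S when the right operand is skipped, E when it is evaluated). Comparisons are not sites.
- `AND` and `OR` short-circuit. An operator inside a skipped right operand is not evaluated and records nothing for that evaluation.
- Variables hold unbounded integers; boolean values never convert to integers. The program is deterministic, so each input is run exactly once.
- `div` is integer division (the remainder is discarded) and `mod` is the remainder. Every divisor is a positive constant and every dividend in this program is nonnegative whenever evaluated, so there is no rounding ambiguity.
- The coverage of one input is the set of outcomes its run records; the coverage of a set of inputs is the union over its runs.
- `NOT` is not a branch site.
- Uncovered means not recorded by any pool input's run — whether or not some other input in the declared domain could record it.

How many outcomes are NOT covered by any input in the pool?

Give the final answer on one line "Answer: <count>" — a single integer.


input #1, h=12, u=2: events B1->T, B2->F, B5->T; outcomes B1=T, B2=F, B5=T
input #2, h=11, u=0: events B1->F, B4->S, B3->F, B5->F; outcomes B1=F, B3=F, B4=S, B5=F
input #3, h=11, u=1: events B1->T, B2->F, B5->F; outcomes B1=T, B2=F, B5=F
input #4, h=8, u=0: events B1->F, B4->S, B3->F, B5->T; outcomes B1=F, B3=F, B4=S, B5=T
input #5, h=10, u=1: events B1->T, B2->F, B5->T; outcomes B1=T, B2=F, B5=T
input #6, h=8, u=2: events B1->T, B2->F, B5->T; outcomes B1=T, B2=F, B5=T
union over the pool: B1=T, B1=F, B2=F, B3=F, B4=S, B5=T, B5=F
uncovered (3 of 10): B2=T, B3=T, B4=E
Answer: 3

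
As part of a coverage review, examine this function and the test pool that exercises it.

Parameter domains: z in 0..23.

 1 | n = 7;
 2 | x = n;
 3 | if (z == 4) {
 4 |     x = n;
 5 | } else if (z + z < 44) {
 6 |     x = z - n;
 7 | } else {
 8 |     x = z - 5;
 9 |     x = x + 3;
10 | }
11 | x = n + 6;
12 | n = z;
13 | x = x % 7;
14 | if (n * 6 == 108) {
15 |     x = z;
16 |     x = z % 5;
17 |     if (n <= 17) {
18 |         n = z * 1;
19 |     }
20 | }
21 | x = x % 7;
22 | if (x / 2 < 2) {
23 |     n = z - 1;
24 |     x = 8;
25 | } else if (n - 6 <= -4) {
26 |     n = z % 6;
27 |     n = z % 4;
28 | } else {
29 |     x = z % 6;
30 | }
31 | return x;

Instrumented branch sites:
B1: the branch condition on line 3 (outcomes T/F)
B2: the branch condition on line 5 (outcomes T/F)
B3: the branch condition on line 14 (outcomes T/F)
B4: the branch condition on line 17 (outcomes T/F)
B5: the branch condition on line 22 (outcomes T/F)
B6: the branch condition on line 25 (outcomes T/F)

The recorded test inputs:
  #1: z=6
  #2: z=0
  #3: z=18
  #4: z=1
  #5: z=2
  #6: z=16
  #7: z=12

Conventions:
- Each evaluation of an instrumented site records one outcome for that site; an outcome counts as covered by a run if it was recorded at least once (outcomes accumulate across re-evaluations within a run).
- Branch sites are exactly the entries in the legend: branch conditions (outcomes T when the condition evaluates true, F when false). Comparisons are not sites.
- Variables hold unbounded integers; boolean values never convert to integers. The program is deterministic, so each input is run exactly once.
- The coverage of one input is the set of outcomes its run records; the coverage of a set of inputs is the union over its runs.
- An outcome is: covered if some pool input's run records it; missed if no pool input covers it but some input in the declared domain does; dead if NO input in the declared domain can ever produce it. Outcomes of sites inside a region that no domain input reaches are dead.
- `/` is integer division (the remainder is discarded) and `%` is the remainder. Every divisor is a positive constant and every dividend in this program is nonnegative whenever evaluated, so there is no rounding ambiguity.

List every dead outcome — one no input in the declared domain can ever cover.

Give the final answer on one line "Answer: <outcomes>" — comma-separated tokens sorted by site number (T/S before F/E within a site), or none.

checking every outcome against all 24 domain inputs:
  B4=T: no domain input ever produces it -> dead
  reachable outcomes have witnesses, e.g. B1=T (e.g. z=4), B1=F (e.g. z=0), B2=T (e.g. z=0), B2=F (e.g. z=22)

Answer: B4=T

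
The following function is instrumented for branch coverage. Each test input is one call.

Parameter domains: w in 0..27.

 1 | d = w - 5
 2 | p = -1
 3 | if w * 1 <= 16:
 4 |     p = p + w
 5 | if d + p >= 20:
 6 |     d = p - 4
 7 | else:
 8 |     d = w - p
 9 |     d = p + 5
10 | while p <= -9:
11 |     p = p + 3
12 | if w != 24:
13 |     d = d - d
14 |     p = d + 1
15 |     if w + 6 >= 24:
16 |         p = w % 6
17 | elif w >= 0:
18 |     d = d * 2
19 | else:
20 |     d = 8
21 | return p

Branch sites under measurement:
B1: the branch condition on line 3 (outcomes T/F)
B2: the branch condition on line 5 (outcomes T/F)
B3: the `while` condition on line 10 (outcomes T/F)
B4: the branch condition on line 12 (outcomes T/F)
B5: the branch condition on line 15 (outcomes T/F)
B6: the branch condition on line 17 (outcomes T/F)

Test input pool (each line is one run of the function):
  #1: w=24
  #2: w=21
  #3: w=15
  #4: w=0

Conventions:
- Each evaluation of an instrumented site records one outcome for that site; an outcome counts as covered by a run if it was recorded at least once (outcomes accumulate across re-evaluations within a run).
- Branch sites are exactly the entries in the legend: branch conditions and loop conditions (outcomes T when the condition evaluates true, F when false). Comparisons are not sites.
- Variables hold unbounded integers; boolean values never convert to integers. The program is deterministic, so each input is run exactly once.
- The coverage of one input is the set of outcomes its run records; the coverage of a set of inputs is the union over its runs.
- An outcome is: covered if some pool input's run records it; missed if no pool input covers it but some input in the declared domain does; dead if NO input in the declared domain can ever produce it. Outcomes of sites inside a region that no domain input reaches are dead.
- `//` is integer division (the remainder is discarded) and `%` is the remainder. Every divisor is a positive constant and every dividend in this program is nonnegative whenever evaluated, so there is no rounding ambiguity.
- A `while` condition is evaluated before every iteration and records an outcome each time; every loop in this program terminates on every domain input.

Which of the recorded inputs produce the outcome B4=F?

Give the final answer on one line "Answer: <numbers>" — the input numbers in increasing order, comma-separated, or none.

input #1 (w=24): hits B4=F
input #2 (w=21): never hits B4=F
input #3 (w=15): never hits B4=F
input #4 (w=0): never hits B4=F

Answer: 1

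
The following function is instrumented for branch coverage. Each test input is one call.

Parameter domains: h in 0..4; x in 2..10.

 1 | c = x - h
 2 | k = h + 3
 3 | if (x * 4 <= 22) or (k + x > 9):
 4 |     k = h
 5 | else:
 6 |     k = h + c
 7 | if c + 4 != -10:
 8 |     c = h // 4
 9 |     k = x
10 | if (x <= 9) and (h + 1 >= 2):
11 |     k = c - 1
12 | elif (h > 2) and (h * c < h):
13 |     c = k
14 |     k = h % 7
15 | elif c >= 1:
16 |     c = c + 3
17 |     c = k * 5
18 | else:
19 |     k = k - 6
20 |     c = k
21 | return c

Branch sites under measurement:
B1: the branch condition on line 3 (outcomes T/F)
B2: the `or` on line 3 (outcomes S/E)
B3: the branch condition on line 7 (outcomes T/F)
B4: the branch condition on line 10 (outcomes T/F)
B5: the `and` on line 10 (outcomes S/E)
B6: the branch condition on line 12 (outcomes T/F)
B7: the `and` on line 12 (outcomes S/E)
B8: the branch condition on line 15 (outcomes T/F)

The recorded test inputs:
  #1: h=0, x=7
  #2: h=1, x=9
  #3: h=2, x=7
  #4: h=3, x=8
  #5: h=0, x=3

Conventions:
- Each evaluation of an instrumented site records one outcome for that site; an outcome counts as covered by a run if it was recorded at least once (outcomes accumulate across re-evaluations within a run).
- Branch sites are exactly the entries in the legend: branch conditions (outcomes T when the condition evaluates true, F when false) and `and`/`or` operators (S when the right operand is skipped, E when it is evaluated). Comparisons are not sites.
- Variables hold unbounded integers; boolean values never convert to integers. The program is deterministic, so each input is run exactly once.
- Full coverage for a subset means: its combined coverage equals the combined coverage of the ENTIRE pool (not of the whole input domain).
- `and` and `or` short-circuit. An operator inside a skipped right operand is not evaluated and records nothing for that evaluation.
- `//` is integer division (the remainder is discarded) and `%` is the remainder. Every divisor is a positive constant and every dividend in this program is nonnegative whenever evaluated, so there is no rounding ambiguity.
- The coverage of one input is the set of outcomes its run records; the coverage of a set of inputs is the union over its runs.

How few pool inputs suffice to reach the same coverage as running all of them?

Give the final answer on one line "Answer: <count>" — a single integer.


run #1 (h=0, x=7) runs B2->E, B1->T, B3->T, B5->E, B4->F, B7->S, B6->F, B8->F; records B1=T, B2=E, B3=T, B4=F, B5=E, B6=F, B7=S, B8=F
run #2 (h=1, x=9) runs B2->E, B1->T, B3->T, B5->E, B4->T; records B1=T, B2=E, B3=T, B4=T, B5=E
run #3 (h=2, x=7) runs B2->E, B1->T, B3->T, B5->E, B4->T; records B1=T, B2=E, B3=T, B4=T, B5=E
run #4 (h=3, x=8) runs B2->E, B1->T, B3->T, B5->E, B4->T; records B1=T, B2=E, B3=T, B4=T, B5=E
run #5 (h=0, x=3) runs B2->S, B1->T, B3->T, B5->E, B4->F, B7->S, B6->F, B8->F; records B1=T, B2=S, B3=T, B4=F, B5=E, B6=F, B7=S, B8=F
together the pool reaches 10 outcomes: B1=T, B2=S, B2=E, B3=T, B4=T, B4=F, B5=E, B6=F, B7=S, B8=F
size 1 is not enough: best union over all size-1 subsets is 8/10
at size 2, {2, 5} reaches all 10 outcomes; every lexicographically earlier size-2 subset fails
Answer: 2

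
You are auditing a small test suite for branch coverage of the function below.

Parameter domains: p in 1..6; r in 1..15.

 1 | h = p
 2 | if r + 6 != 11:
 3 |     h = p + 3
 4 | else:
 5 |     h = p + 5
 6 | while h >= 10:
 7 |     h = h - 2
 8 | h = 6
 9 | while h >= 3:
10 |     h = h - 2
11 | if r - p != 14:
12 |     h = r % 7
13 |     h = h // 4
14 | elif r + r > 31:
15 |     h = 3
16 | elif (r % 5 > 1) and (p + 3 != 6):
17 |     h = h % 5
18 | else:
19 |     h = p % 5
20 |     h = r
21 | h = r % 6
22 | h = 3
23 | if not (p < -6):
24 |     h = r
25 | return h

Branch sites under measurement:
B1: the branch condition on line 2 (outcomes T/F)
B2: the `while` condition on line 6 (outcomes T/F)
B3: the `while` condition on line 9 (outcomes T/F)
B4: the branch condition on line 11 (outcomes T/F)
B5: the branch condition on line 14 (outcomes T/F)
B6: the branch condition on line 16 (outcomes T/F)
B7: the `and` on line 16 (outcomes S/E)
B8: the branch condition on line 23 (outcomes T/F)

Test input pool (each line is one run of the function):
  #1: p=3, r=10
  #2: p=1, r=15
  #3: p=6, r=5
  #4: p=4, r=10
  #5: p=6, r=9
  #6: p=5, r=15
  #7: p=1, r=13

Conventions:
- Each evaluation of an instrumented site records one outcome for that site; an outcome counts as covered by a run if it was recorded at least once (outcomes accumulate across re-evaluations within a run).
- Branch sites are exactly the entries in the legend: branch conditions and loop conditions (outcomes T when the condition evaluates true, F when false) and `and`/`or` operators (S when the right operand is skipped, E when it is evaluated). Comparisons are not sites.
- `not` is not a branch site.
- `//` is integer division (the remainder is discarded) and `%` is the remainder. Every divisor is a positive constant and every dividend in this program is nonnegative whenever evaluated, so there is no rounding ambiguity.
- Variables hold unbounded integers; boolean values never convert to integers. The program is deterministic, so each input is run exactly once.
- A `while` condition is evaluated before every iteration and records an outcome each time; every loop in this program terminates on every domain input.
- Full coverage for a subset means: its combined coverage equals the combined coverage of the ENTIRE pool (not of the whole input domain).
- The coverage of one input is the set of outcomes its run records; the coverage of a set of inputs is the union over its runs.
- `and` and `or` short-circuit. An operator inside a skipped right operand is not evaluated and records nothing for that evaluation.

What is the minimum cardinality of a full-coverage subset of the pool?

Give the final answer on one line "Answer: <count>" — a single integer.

input #1 (p=3, r=10): covers B1=T, B2=F, B3=T, B3=F, B4=T, B8=T
input #2 (p=1, r=15): covers B1=T, B2=F, B3=T, B3=F, B4=F, B5=F, B6=F, B7=S, B8=T
input #3 (p=6, r=5): covers B1=F, B2=T, B2=F, B3=T, B3=F, B4=T, B8=T
input #4 (p=4, r=10): covers B1=T, B2=F, B3=T, B3=F, B4=T, B8=T
input #5 (p=6, r=9): covers B1=T, B2=F, B3=T, B3=F, B4=T, B8=T
input #6 (p=5, r=15): covers B1=T, B2=F, B3=T, B3=F, B4=T, B8=T
input #7 (p=1, r=13): covers B1=T, B2=F, B3=T, B3=F, B4=T, B8=T
together the pool reaches 12 outcomes: B1=T, B1=F, B2=T, B2=F, B3=T, B3=F, B4=T, B4=F, B5=F, B6=F, B7=S, B8=T
every size-1 subset falls short of the 12 outcomes (best: 9/12)
inputs {2, 3} (size 2) cover everything; no size-2 subset with a lexicographically smaller index list covers all 12

Answer: 2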